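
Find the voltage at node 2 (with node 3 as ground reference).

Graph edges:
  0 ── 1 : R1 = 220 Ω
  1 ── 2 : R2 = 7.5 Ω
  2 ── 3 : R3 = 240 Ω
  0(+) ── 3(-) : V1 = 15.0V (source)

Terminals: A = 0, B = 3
Nodal analysis, taking node 3 as the 0 V reference.
Source V1 fixes V_0 = 15 V.
KCL at each unknown node (sum of currents leaving = 0; resistances in Ω):
  Node 1: (V_1 - 15)/220 + (V_1 - V_2)/7.5 = 0
  Node 2: (V_2 - V_1)/7.5 + (V_2 - 0)/240 = 0
Collecting terms (coefficients in siemens):
  0.1379·V_1 - 0.1333·V_2 = 0.06818
  0.1375·V_2 - 0.1333·V_1 = 0
Determinant D = (0.1379)(0.1375) - (-0.1333)(-0.1333) = 0.001181
V_1 = [(0.06818)(0.1375) - (-0.1333)(0)]/D = 7.941 V
V_2 = [(0.1379)(0) - (0.06818)(-0.1333)]/D = 7.701 V
The requested potential is V_2 = 7.701 V.

Final answer: V_2 = 7.701 V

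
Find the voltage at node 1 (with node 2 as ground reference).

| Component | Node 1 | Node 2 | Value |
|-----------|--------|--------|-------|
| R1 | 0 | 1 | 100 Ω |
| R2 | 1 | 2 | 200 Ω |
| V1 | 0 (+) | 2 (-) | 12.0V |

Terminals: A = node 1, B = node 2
Nodal analysis, taking node 2 as the 0 V reference.
Source V1 fixes V_0 = 12 V.
KCL at each unknown node (sum of currents leaving = 0; resistances in Ω):
  Node 1: (V_1 - 12)/100 + (V_1 - 0)/200 = 0
Collecting terms: 0.015 × V_1 = 0.12  =>  V_1 = 8 V
The requested potential is V_1 = 8 V.

Final answer: V_1 = 8 V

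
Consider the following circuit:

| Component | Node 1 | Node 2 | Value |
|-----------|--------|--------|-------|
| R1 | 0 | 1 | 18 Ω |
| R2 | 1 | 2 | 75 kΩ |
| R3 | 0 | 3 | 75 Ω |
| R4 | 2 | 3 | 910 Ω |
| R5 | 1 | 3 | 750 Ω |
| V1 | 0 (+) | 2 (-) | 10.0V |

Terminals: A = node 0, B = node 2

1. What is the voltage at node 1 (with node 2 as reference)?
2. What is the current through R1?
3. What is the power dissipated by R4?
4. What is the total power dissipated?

Nodal analysis, taking node 2 as the 0 V reference.
Source V1 fixes V_0 = 10 V.
KCL at each unknown node (sum of currents leaving = 0; resistances in Ω):
  Node 1: (V_1 - 10)/18 + (V_1 - 0)/75000 + (V_1 - V_3)/750 = 0
  Node 3: (V_3 - 10)/75 + (V_3 - 0)/910 + (V_3 - V_1)/750 = 0
Collecting terms (coefficients in siemens):
  0.0569·V_1 - 0.001333·V_3 = 0.5556
  0.01577·V_3 - 0.001333·V_1 = 0.1333
Determinant D = (0.0569)(0.01577) - (-0.001333)(-0.001333) = 0.0008953
V_1 = [(0.5556)(0.01577) - (-0.001333)(0.1333)]/D = 9.981 V
V_3 = [(0.0569)(0.1333) - (0.5556)(-0.001333)]/D = 9.301 V
Part 1:
  Read off the nodal solution: V_1 = 9.981 V
Part 2:
  I_R1 = (V_0 - V_1)/R1 = (10 - 9.981)/18 = 0.00104 A
  Magnitude: I_R1 = 0.00104 A
Part 3:
  I_R4 = (V_2 - V_3)/R4 = (0 - 9.301)/910 = -0.01022 A
  P_R4 = I_R4² × R4 = (-0.01022)² × 910 = 0.09507 W
Part 4:
  Power in each resistor, P = (ΔV)²/R:
    P_R1 = (10 - 9.981)²/18 = 0.00001945 W
    P_R2 = (9.981 - 0)²/75000 = 0.001328 W
    P_R3 = (10 - 9.301)²/75 = 0.006507 W
    P_R4 = (0 - 9.301)²/910 = 0.09507 W
    P_R5 = (9.981 - 9.301)²/750 = 0.0006163 W
  P_total = P_R1 + P_R2 + P_R3 + P_R4 + P_R5 = 0.1035 W

Final answers:
1. V_1 = 9.981 V
2. I_R1 = 0.00104 A
3. P_R4 = 0.09507 W
4. P_total = 0.1035 W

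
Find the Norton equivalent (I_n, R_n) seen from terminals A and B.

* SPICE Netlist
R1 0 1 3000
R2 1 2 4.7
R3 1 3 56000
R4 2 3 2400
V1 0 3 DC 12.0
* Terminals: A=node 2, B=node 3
Find the Thévenin equivalent first; then I_n = V_th/R_th and R_n = R_th.
Step 1 — V_th is the open-circuit voltage V_A - V_B (nothing connected across the terminals).
Nodal analysis, taking node 3 as the 0 V reference.
Source V1 fixes V_0 = 12 V.
KCL at each unknown node (sum of currents leaving = 0; resistances in Ω):
  Node 1: (V_1 - 12)/3000 + (V_1 - V_2)/4.7 + (V_1 - 0)/56000 = 0
  Node 2: (V_2 - V_1)/4.7 + (V_2 - 0)/2400 = 0
Collecting terms (coefficients in siemens):
  0.2131·V_1 - 0.2128·V_2 = 0.004
  0.2132·V_2 - 0.2128·V_1 = 0
Determinant D = (0.2131)(0.2132) - (-0.2128)(-0.2128) = 0.0001635
V_1 = [(0.004)(0.2132) - (-0.2128)(0)]/D = 5.215 V
V_2 = [(0.2131)(0) - (0.004)(-0.2128)]/D = 5.205 V
V_th = V_2 - V_3 = 5.205 - 0 = 5.205 V
Step 2 — R_th: zero the source — replace V1 by a short circuit (node 3 merges into node 0) — and find the resistance seen between A (node 2) and B (node 0).
Reduce the network between node 2 (A) and node 0 (B) by series/parallel combination:
  Rp1 = R1 ‖ R3 (parallel, both between nodes 0 and 1) = 1/(1/3000 + 1/56000) = 2847 Ω
  Rs1 = R2 + Rp1 (series, joined only at node 1) = 4.7 + 2847 = 2852 Ω
  Rp2 = R4 ‖ Rs1 (parallel, both between nodes 0 and 2) = 1/(1/2400 + 1/2852) = 1303 Ω
R_th = 1.303 kΩ
I_n = V_th/R_th = 5.205/1303 = 0.003993 A, and R_n = R_th = 1.303 kΩ

Final answer: I_n = 0.003993 A, R_n = 1.303 kΩ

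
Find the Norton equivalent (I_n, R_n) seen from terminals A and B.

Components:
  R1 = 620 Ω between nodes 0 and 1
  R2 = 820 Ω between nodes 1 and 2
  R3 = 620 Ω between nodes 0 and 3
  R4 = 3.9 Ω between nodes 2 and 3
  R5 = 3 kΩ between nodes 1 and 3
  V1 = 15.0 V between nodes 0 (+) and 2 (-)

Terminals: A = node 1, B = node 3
Find the Thévenin equivalent first; then I_n = V_th/R_th and R_n = R_th.
Step 1 — V_th is the open-circuit voltage V_A - V_B (nothing connected across the terminals).
Nodal analysis, taking node 2 as the 0 V reference.
Source V1 fixes V_0 = 15 V.
KCL at each unknown node (sum of currents leaving = 0; resistances in Ω):
  Node 1: (V_1 - 15)/620 + (V_1 - 0)/820 + (V_1 - V_3)/3000 = 0
  Node 3: (V_3 - 15)/620 + (V_3 - 0)/3.9 + (V_3 - V_1)/3000 = 0
Collecting terms (coefficients in siemens):
  0.003166·V_1 - 0.0003333·V_3 = 0.02419
  0.2584·V_3 - 0.0003333·V_1 = 0.02419
Determinant D = (0.003166)(0.2584) - (-0.0003333)(-0.0003333) = 0.0008178
V_1 = [(0.02419)(0.2584) - (-0.0003333)(0.02419)]/D = 7.653 V
V_3 = [(0.003166)(0.02419) - (0.02419)(-0.0003333)]/D = 0.1035 V
V_th = V_1 - V_3 = 7.653 - 0.1035 = 7.55 V
Step 2 — R_th: zero the source — replace V1 by a short circuit (node 2 merges into node 0) — and find the resistance seen between A (node 1) and B (node 3).
Reduce the network between node 1 (A) and node 3 (B) by series/parallel combination:
  Rp1 = R1 ‖ R2 (parallel, both between nodes 0 and 1) = 1/(1/620 + 1/820) = 353.1 Ω
  Rp2 = R3 ‖ R4 (parallel, both between nodes 0 and 3) = 1/(1/620 + 1/3.9) = 3.876 Ω
  Rs1 = Rp1 + Rp2 (series, joined only at node 0) = 353.1 + 3.876 = 356.9 Ω
  Rp3 = R5 ‖ Rs1 (parallel, both between nodes 1 and 3) = 1/(1/3000 + 1/356.9) = 319 Ω
R_th = 319 Ω
I_n = V_th/R_th = 7.55/319 = 0.02367 A, and R_n = R_th = 319 Ω

Final answer: I_n = 0.02367 A, R_n = 319 Ω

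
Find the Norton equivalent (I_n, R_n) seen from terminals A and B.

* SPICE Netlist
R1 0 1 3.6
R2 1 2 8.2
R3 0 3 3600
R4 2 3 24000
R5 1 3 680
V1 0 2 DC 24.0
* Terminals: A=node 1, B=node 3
Find the Thévenin equivalent first; then I_n = V_th/R_th and R_n = R_th.
Step 1 — V_th is the open-circuit voltage V_A - V_B (nothing connected across the terminals).
Nodal analysis, taking node 2 as the 0 V reference.
Source V1 fixes V_0 = 24 V.
KCL at each unknown node (sum of currents leaving = 0; resistances in Ω):
  Node 1: (V_1 - 24)/3.6 + (V_1 - 0)/8.2 + (V_1 - V_3)/680 = 0
  Node 3: (V_3 - 24)/3600 + (V_3 - 0)/24000 + (V_3 - V_1)/680 = 0
Collecting terms (coefficients in siemens):
  0.4012·V_1 - 0.001471·V_3 = 6.667
  0.00179·V_3 - 0.001471·V_1 = 0.006667
Determinant D = (0.4012)(0.00179) - (-0.001471)(-0.001471) = 0.000716
V_1 = [(6.667)(0.00179) - (-0.001471)(0.006667)]/D = 16.68 V
V_3 = [(0.4012)(0.006667) - (6.667)(-0.001471)]/D = 17.43 V
V_th = V_1 - V_3 = 16.68 - 17.43 = -0.7475 V
Step 2 — R_th: zero the source — replace V1 by a short circuit (node 2 merges into node 0) — and find the resistance seen between A (node 1) and B (node 3).
Reduce the network between node 1 (A) and node 3 (B) by series/parallel combination:
  Rp1 = R1 ‖ R2 (parallel, both between nodes 0 and 1) = 1/(1/3.6 + 1/8.2) = 2.502 Ω
  Rp2 = R3 ‖ R4 (parallel, both between nodes 0 and 3) = 1/(1/3600 + 1/24000) = 3130 Ω
  Rs1 = Rp1 + Rp2 (series, joined only at node 0) = 2.502 + 3130 = 3133 Ω
  Rp3 = R5 ‖ Rs1 (parallel, both between nodes 1 and 3) = 1/(1/680 + 1/3133) = 558.7 Ω
R_th = 558.7 Ω
I_n = V_th/R_th = -0.7475/558.7 = -0.001338 A, and R_n = R_th = 558.7 Ω

Final answer: I_n = -0.001338 A, R_n = 558.7 Ω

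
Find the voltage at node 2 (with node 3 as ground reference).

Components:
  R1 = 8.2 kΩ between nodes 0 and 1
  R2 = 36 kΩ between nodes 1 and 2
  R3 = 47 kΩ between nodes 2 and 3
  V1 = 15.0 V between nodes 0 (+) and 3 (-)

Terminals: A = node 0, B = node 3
Nodal analysis, taking node 3 as the 0 V reference.
Source V1 fixes V_0 = 15 V.
KCL at each unknown node (sum of currents leaving = 0; resistances in Ω):
  Node 1: (V_1 - 15)/8200 + (V_1 - V_2)/36000 = 0
  Node 2: (V_2 - V_1)/36000 + (V_2 - 0)/47000 = 0
Collecting terms (coefficients in siemens):
  0.0001497·V_1 - 0.00002778·V_2 = 0.001829
  0.00004905·V_2 - 0.00002778·V_1 = 0
Determinant D = (0.0001497)(0.00004905) - (-0.00002778)(-0.00002778) = 0.000000006573
V_1 = [(0.001829)(0.00004905) - (-0.00002778)(0)]/D = 13.65 V
V_2 = [(0.0001497)(0) - (0.001829)(-0.00002778)]/D = 7.73 V
The requested potential is V_2 = 7.73 V.

Final answer: V_2 = 7.73 V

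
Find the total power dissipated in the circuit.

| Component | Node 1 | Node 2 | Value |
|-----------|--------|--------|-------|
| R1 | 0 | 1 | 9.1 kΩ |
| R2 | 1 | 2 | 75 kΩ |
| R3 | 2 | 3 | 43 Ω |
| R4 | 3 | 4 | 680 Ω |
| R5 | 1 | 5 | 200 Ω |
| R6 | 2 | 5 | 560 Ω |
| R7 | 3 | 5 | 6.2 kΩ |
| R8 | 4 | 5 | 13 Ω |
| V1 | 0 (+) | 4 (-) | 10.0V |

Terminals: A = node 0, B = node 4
Nodal analysis, taking node 4 as the 0 V reference.
Source V1 fixes V_0 = 10 V.
KCL at each unknown node (sum of currents leaving = 0; resistances in Ω):
  Node 1: (V_1 - 10)/9100 + (V_1 - V_2)/75000 + (V_1 - V_5)/200 = 0
  Node 2: (V_2 - V_1)/75000 + (V_2 - V_3)/43 + (V_2 - V_5)/560 = 0
  Node 3: (V_3 - V_2)/43 + (V_3 - 0)/680 + (V_3 - V_5)/6200 = 0
  Node 5: (V_5 - V_1)/200 + (V_5 - V_2)/560 + (V_5 - V_3)/6200 + (V_5 - 0)/13 = 0
Collecting terms (coefficients in siemens):
  0.005123·V_1 - 0.00001333·V_2 - 0.005·V_5 = 0.001099
  0.02505·V_2 - 0.00001333·V_1 - 0.02326·V_3 - 0.001786·V_5 = 0
  0.02489·V_3 - 0.02326·V_2 - 0.0001613·V_5 = 0
  0.08387·V_5 - 0.005·V_1 - 0.001786·V_2 - 0.0001613·V_3 = 0
Solving these 4 simultaneous equations (Gaussian elimination) gives:
  V_1 = 0.228 V, V_2 = 0.008953 V, V_3 = 0.008455 V, V_5 = 0.0138 V
Power in each resistor, P = (ΔV)²/R:
  P_R1 = (10 - 0.228)²/9100 = 0.01049 W
  P_R2 = (0.228 - 0.008953)²/75000 = 0.0000006397 W
  P_R3 = (0.008953 - 0.008455)²/43 = 0.000000005759 W
  P_R4 = (0.008455 - 0)²/680 = 0.0000001051 W
  P_R5 = (0.228 - 0.0138)²/200 = 0.0002294 W
  P_R6 = (0.008953 - 0.0138)²/560 = 0.00000004192 W
  P_R7 = (0.008455 - 0.0138)²/6200 = 0.000000004604 W
  P_R8 = (0 - 0.0138)²/13 = 0.00001465 W
P_total = P_R1 + P_R2 + P_R3 + P_R4 + P_R5 + P_R6 + P_R7 + P_R8 = 0.01074 W

Final answer: 0.01074 W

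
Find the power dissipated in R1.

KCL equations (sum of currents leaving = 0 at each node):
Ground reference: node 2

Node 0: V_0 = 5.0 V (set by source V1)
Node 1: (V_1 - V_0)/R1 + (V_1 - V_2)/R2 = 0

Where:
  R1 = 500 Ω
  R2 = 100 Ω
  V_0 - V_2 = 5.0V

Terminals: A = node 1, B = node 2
Nodal analysis, taking node 2 as the 0 V reference.
Source V1 fixes V_0 = 5 V.
KCL at each unknown node (sum of currents leaving = 0; resistances in Ω):
  Node 1: (V_1 - 5)/500 + (V_1 - 0)/100 = 0
Collecting terms: 0.012 × V_1 = 0.01  =>  V_1 = 0.8333 V
I_R1 = (V_0 - V_1)/R1 = (5 - 0.8333)/500 = 0.008333 A
P_R1 = I_R1² × R1 = (0.008333)² × 500 = 0.03472 W

Final answer: 0.03472 W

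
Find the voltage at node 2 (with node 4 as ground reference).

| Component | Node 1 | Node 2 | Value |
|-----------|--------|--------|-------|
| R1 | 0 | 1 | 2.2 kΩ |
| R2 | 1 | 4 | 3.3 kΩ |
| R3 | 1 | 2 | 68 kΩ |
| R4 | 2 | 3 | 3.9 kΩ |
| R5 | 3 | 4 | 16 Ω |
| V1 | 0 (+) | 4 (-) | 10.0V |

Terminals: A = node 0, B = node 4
Nodal analysis, taking node 4 as the 0 V reference.
Source V1 fixes V_0 = 10 V.
KCL at each unknown node (sum of currents leaving = 0; resistances in Ω):
  Node 1: (V_1 - 10)/2200 + (V_1 - 0)/3300 + (V_1 - V_2)/68000 = 0
  Node 2: (V_2 - V_1)/68000 + (V_2 - V_3)/3900 = 0
  Node 3: (V_3 - V_2)/3900 + (V_3 - 0)/16 = 0
Collecting terms (coefficients in siemens):
  0.0007723·V_1 - 0.00001471·V_2 = 0.004545
  0.0002711·V_2 - 0.00001471·V_1 - 0.0002564·V_3 = 0
  0.06276·V_3 - 0.0002564·V_2 = 0
Solving these 3 simultaneous equations (Gaussian elimination) gives:
  V_1 = 5.892 V, V_2 = 0.3208 V, V_3 = 0.001311 V
The requested potential is V_2 = 0.3208 V.

Final answer: V_2 = 0.3208 V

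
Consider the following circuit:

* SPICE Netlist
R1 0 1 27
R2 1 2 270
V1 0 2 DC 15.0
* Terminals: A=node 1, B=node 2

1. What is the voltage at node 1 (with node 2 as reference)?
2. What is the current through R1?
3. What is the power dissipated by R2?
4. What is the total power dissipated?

Nodal analysis, taking node 2 as the 0 V reference.
Source V1 fixes V_0 = 15 V.
KCL at each unknown node (sum of currents leaving = 0; resistances in Ω):
  Node 1: (V_1 - 15)/27 + (V_1 - 0)/270 = 0
Collecting terms: 0.04074 × V_1 = 0.5556  =>  V_1 = 13.64 V
Part 1:
  Read off the nodal solution: V_1 = 13.64 V
Part 2:
  I_R1 = (V_0 - V_1)/R1 = (15 - 13.64)/27 = 0.05051 A
  Magnitude: I_R1 = 0.05051 A
Part 3:
  I_R2 = (V_1 - V_2)/R2 = (13.64 - 0)/270 = 0.05051 A
  P_R2 = I_R2² × R2 = (0.05051)² × 270 = 0.6887 W
Part 4:
  Power in each resistor, P = (ΔV)²/R:
    P_R1 = (15 - 13.64)²/27 = 0.06887 W
    P_R2 = (13.64 - 0)²/270 = 0.6887 W
  P_total = P_R1 + P_R2 = 0.7576 W

Final answers:
1. V_1 = 13.64 V
2. I_R1 = 0.05051 A
3. P_R2 = 0.6887 W
4. P_total = 0.7576 W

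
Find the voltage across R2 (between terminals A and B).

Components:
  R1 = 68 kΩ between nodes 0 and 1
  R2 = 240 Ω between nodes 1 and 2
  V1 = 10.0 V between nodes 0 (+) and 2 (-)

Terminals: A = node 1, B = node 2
R1 and R2 are in series across V1 (node 0 → node 1 → node 2), and the output A–B is taken across R2, so this is a voltage divider.
Series current: I = V1/(R1 + R2) = 10/(68000 + 240) = 10/68240 = 0.0001465 A
V_R2 = I × R2 = V1 × R2/(R1 + R2) = 10 × 240/68240 = 0.03517 V

Final answer: 0.03517 V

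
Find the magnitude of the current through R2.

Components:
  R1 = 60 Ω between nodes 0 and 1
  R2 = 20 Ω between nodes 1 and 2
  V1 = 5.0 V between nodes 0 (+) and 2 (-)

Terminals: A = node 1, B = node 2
Nodal analysis, taking node 2 as the 0 V reference.
Source V1 fixes V_0 = 5 V.
KCL at each unknown node (sum of currents leaving = 0; resistances in Ω):
  Node 1: (V_1 - 5)/60 + (V_1 - 0)/20 = 0
Collecting terms: 0.06667 × V_1 = 0.08333  =>  V_1 = 1.25 V
I_R2 = (V_1 - V_2)/R2 = (1.25 - 0)/20 = 0.0625 A
|I_R2| = 0.0625 A

Final answer: |I_R2| = 0.0625 A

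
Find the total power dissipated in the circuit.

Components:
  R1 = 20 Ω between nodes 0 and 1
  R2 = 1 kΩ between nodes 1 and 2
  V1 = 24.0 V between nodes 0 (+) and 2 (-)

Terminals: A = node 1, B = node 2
Nodal analysis, taking node 2 as the 0 V reference.
Source V1 fixes V_0 = 24 V.
KCL at each unknown node (sum of currents leaving = 0; resistances in Ω):
  Node 1: (V_1 - 24)/20 + (V_1 - 0)/1000 = 0
Collecting terms: 0.051 × V_1 = 1.2  =>  V_1 = 23.53 V
Power in each resistor, P = (ΔV)²/R:
  P_R1 = (24 - 23.53)²/20 = 0.01107 W
  P_R2 = (23.53 - 0)²/1000 = 0.5536 W
P_total = P_R1 + P_R2 = 0.5647 W

Final answer: 0.5647 W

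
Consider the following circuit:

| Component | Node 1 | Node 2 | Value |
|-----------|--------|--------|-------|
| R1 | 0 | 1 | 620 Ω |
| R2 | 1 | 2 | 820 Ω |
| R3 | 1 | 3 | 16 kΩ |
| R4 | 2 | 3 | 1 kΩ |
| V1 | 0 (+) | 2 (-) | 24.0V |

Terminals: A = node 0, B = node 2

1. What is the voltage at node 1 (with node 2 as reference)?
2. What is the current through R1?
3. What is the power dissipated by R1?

Nodal analysis, taking node 2 as the 0 V reference.
Source V1 fixes V_0 = 24 V.
KCL at each unknown node (sum of currents leaving = 0; resistances in Ω):
  Node 1: (V_1 - 24)/620 + (V_1 - 0)/820 + (V_1 - V_3)/16000 = 0
  Node 3: (V_3 - V_1)/16000 + (V_3 - 0)/1000 = 0
Collecting terms (coefficients in siemens):
  0.002895·V_1 - 0.0000625·V_3 = 0.03871
  0.001063·V_3 - 0.0000625·V_1 = 0
Determinant D = (0.002895)(0.001063) - (-0.0000625)(-0.0000625) = 0.000003072
V_1 = [(0.03871)(0.001063) - (-0.0000625)(0)]/D = 13.39 V
V_3 = [(0.002895)(0) - (0.03871)(-0.0000625)]/D = 0.7876 V
Part 1:
  Read off the nodal solution: V_1 = 13.39 V
Part 2:
  I_R1 = (V_0 - V_1)/R1 = (24 - 13.39)/620 = 0.01712 A
  Magnitude: I_R1 = 0.01712 A
Part 3:
  I_R1 = (V_0 - V_1)/R1 = (24 - 13.39)/620 = 0.01712 A
  P_R1 = I_R1² × R1 = (0.01712)² × 620 = 0.1816 W

Final answers:
1. V_1 = 13.39 V
2. I_R1 = 0.01712 A
3. P_R1 = 0.1816 W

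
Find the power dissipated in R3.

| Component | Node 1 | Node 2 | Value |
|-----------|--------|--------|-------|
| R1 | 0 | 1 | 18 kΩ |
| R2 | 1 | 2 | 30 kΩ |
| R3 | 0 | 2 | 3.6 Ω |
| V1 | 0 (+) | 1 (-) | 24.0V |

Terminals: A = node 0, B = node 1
Nodal analysis, taking node 1 as the 0 V reference.
Source V1 fixes V_0 = 24 V.
KCL at each unknown node (sum of currents leaving = 0; resistances in Ω):
  Node 2: (V_2 - 0)/30000 + (V_2 - 24)/3.6 = 0
Collecting terms: 0.2778 × V_2 = 6.667  =>  V_2 = 24 V
I_R3 = (V_0 - V_2)/R3 = (24 - 24)/3.6 = 0.0007999 A
P_R3 = I_R3² × R3 = (0.0007999)² × 3.6 = 0.000002303 W

Final answer: 2.303e-06 W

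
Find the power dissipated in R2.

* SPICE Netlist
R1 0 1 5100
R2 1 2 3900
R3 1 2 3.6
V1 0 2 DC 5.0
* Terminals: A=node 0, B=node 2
Nodal analysis, taking node 2 as the 0 V reference.
Source V1 fixes V_0 = 5 V.
KCL at each unknown node (sum of currents leaving = 0; resistances in Ω):
  Node 1: (V_1 - 5)/5100 + (V_1 - 0)/3900 + (V_1 - 0)/3.6 = 0
Collecting terms: 0.2782 × V_1 = 0.0009804  =>  V_1 = 0.003524 V
I_R2 = (V_1 - V_2)/R2 = (0.003524 - 0)/3900 = 0.0000009035 A
P_R2 = I_R2² × R2 = (0.0000009035)² × 3900 = 0.000000003184 W

Final answer: 3.184e-09 W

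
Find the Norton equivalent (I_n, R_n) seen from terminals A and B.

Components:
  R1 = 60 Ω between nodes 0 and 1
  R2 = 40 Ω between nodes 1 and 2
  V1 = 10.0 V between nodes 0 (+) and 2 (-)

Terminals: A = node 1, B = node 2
Find the Thévenin equivalent first; then I_n = V_th/R_th and R_n = R_th.
Step 1 — V_th is the open-circuit voltage V_A - V_B (nothing connected across the terminals).
Nodal analysis, taking node 2 as the 0 V reference.
Source V1 fixes V_0 = 10 V.
KCL at each unknown node (sum of currents leaving = 0; resistances in Ω):
  Node 1: (V_1 - 10)/60 + (V_1 - 0)/40 = 0
Collecting terms: 0.04167 × V_1 = 0.1667  =>  V_1 = 4 V
V_th = V_1 - V_2 = 4 - 0 = 4 V
Step 2 — R_th: zero the source — replace V1 by a short circuit (node 2 merges into node 0) — and find the resistance seen between A (node 1) and B (node 0).
Reduce the network between node 1 (A) and node 0 (B) by series/parallel combination:
  Rp1 = R1 ‖ R2 (parallel, both between nodes 0 and 1) = 1/(1/60 + 1/40) = 24 Ω
R_th = 24 Ω
I_n = V_th/R_th = 4/24 = 0.1667 A, and R_n = R_th = 24 Ω

Final answer: I_n = 0.1667 A, R_n = 24 Ω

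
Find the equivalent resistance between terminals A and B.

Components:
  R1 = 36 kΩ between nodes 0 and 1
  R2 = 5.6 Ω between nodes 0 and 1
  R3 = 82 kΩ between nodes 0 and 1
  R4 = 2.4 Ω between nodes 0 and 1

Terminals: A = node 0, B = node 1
Reduce the network between node 0 (A) and node 1 (B) by series/parallel combination:
  Rp1 = R1 ‖ R2 ‖ R3 ‖ R4 (parallel, all between nodes 0 and 1) = 1/(1/36000 + 1/5.6 + 1/82000 + 1/2.4) = 1.68 Ω
R_eq = 1.68 Ω

Final answer: 1.68 Ω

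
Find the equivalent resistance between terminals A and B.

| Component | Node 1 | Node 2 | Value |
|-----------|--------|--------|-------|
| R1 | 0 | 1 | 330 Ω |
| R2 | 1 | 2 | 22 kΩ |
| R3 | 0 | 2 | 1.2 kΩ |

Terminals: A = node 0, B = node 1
Reduce the network between node 0 (A) and node 1 (B) by series/parallel combination:
  Rs1 = R3 + R2 (series, joined only at node 2) = 1200 + 22000 = 23200 Ω
  Rp1 = R1 ‖ Rs1 (parallel, both between nodes 0 and 1) = 1/(1/330 + 1/23200) = 325.4 Ω
R_eq = 325.4 Ω

Final answer: 325.4 Ω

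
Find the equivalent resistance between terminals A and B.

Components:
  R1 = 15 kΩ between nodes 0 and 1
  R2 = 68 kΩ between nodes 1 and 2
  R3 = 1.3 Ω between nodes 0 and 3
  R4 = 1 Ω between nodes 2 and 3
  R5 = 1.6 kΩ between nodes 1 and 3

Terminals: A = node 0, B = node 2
The network is not a plain series/parallel combination. Inject a 1 A test current into terminal A (node 0) and return it from terminal B (node 2); then R_eq = V_A / (1 A).
Nodal analysis, taking node 2 as the 0 V reference.
Current source I_test pushes 1 A into node 0 and draws it out of node 2.
KCL at each unknown node (sum of currents leaving = 0; resistances in Ω):
  Node 0: (V_0 - V_1)/15000 + (V_0 - V_3)/1.3 - 1 = 0
  Node 1: (V_1 - V_0)/15000 + (V_1 - 0)/68000 + (V_1 - V_3)/1600 = 0
  Node 3: (V_3 - V_0)/1.3 + (V_3 - V_1)/1600 + (V_3 - 0)/1 = 0
Collecting terms (coefficients in siemens):
  0.7693·V_0 - 0.00006667·V_1 - 0.7692·V_3 = 1
  0.0007064·V_1 - 0.00006667·V_0 - 0.000625·V_3 = 0
  1.77·V_3 - 0.7692·V_0 - 0.000625·V_1 = 0
Solving these 3 simultaneous equations (Gaussian elimination) gives:
  V_0 = 2.3 V, V_1 = 1.102 V, V_3 = 1 V
R_eq = V_0 / 1 A = 2.3 Ω

Final answer: 2.3 Ω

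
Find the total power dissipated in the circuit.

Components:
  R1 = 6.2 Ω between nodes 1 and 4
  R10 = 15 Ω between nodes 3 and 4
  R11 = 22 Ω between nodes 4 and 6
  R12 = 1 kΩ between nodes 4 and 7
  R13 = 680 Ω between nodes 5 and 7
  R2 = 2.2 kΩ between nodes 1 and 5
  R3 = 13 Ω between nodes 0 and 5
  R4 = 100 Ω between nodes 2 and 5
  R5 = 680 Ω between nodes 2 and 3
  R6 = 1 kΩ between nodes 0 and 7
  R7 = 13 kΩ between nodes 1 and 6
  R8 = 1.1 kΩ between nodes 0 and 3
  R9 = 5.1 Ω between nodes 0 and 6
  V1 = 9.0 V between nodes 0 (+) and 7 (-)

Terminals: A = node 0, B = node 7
Nodal analysis, taking node 7 as the 0 V reference.
Source V1 fixes V_0 = 9 V.
KCL at each unknown node (sum of currents leaving = 0; resistances in Ω):
  Node 1: (V_1 - V_4)/6.2 + (V_1 - V_5)/2200 + (V_1 - V_6)/13000 = 0
  Node 2: (V_2 - V_5)/100 + (V_2 - V_3)/680 = 0
  Node 3: (V_3 - V_2)/680 + (V_3 - 9)/1100 + (V_3 - V_4)/15 = 0
  Node 4: (V_4 - V_1)/6.2 + (V_4 - V_3)/15 + (V_4 - V_6)/22 + (V_4 - 0)/1000 = 0
  Node 5: (V_5 - V_1)/2200 + (V_5 - 9)/13 + (V_5 - V_2)/100 + (V_5 - 0)/680 = 0
  Node 6: (V_6 - V_1)/13000 + (V_6 - 9)/5.1 + (V_6 - V_4)/22 = 0
Collecting terms (coefficients in siemens):
  0.1618·V_1 - 0.1613·V_4 - 0.0004545·V_5 - 0.00007692·V_6 = 0
  0.01147·V_2 - 0.001471·V_3 - 0.01·V_5 = 0
  0.06905·V_3 - 0.001471·V_2 - 0.06667·V_4 = 0.008182
  0.2744·V_4 - 0.1613·V_1 - 0.06667·V_3 - 0.04545·V_6 = 0
  0.08885·V_5 - 0.0004545·V_1 - 0.01·V_2 = 0.6923
  0.2416·V_6 - 0.00007692·V_1 - 0.04545·V_4 = 1.765
Solving these 6 simultaneous equations (Gaussian elimination) gives:
  V_1 = 8.771 V, V_2 = 8.823 V, V_3 = 8.775 V, V_4 = 8.771 V
  V_5 = 8.83 V, V_6 = 8.957 V
Power in each resistor, P = (ΔV)²/R:
  P_R1 = (8.771 - 8.771)²/6.2 = 0.00000001045 W
  P_R2 = (8.771 - 8.83)²/2200 = 0.000001575 W
  P_R3 = (9 - 8.83)²/13 = 0.002225 W
  P_R4 = (8.823 - 8.83)²/100 = 0.0000004971 W
  P_R5 = (8.823 - 8.775)²/680 = 0.00000338 W
  P_R6 = (9 - 0)²/1000 = 0.081 W
  P_R7 = (8.771 - 8.957)²/13000 = 0.000002654 W
  P_R8 = (9 - 8.775)²/1100 = 0.00004605 W
  P_R9 = (9 - 8.957)²/5.1 = 0.0003658 W
  P_R10 = (8.775 - 8.771)²/15 = 0.000001135 W
  P_R11 = (8.771 - 8.957)²/22 = 0.001573 W
  P_R12 = (8.771 - 0)²/1000 = 0.07693 W
  P_R13 = (8.83 - 0)²/680 = 0.1147 W
P_total = P_R1 + P_R2 + P_R3 + P_R4 + P_R5 + P_R6 + P_R7 + P_R8 + P_R9 + P_R10 + P_R11 + P_R12 + P_R13 = 0.2768 W

Final answer: 0.2768 W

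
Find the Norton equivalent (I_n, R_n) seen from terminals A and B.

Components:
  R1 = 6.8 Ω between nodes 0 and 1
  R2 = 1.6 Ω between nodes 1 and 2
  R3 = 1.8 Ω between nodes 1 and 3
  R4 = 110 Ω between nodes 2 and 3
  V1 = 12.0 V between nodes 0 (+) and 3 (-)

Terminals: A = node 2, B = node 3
Find the Thévenin equivalent first; then I_n = V_th/R_th and R_n = R_th.
Step 1 — V_th is the open-circuit voltage V_A - V_B (nothing connected across the terminals).
Nodal analysis, taking node 3 as the 0 V reference.
Source V1 fixes V_0 = 12 V.
KCL at each unknown node (sum of currents leaving = 0; resistances in Ω):
  Node 1: (V_1 - 12)/6.8 + (V_1 - V_2)/1.6 + (V_1 - 0)/1.8 = 0
  Node 2: (V_2 - V_1)/1.6 + (V_2 - 0)/110 = 0
Collecting terms (coefficients in siemens):
  1.328·V_1 - 0.625·V_2 = 1.765
  0.6341·V_2 - 0.625·V_1 = 0
Determinant D = (1.328)(0.6341) - (-0.625)(-0.625) = 0.4512
V_1 = [(1.765)(0.6341) - (-0.625)(0)]/D = 2.48 V
V_2 = [(1.328)(0) - (1.765)(-0.625)]/D = 2.444 V
V_th = V_2 - V_3 = 2.444 - 0 = 2.444 V
Step 2 — R_th: zero the source — replace V1 by a short circuit (node 3 merges into node 0) — and find the resistance seen between A (node 2) and B (node 0).
Reduce the network between node 2 (A) and node 0 (B) by series/parallel combination:
  Rp1 = R1 ‖ R3 (parallel, both between nodes 0 and 1) = 1/(1/6.8 + 1/1.8) = 1.423 Ω
  Rs1 = R2 + Rp1 (series, joined only at node 1) = 1.6 + 1.423 = 3.023 Ω
  Rp2 = R4 ‖ Rs1 (parallel, both between nodes 0 and 2) = 1/(1/110 + 1/3.023) = 2.942 Ω
R_th = 2.942 Ω
I_n = V_th/R_th = 2.444/2.942 = 0.8308 A, and R_n = R_th = 2.942 Ω

Final answer: I_n = 0.8308 A, R_n = 2.942 Ω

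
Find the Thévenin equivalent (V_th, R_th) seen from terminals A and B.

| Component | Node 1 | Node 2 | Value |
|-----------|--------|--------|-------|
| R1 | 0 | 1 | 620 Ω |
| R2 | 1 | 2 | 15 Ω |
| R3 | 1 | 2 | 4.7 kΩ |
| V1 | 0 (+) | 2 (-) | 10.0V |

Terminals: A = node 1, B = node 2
Step 1 — V_th is the open-circuit voltage V_A - V_B (nothing connected across the terminals).
Nodal analysis, taking node 2 as the 0 V reference.
Source V1 fixes V_0 = 10 V.
KCL at each unknown node (sum of currents leaving = 0; resistances in Ω):
  Node 1: (V_1 - 10)/620 + (V_1 - 0)/15 + (V_1 - 0)/4700 = 0
Collecting terms: 0.06849 × V_1 = 0.01613  =>  V_1 = 0.2355 V
V_th = V_1 - V_2 = 0.2355 - 0 = 0.2355 V
Step 2 — R_th: zero the source — replace V1 by a short circuit (node 2 merges into node 0) — and find the resistance seen between A (node 1) and B (node 0).
Reduce the network between node 1 (A) and node 0 (B) by series/parallel combination:
  Rp1 = R1 ‖ R2 ‖ R3 (parallel, all between nodes 0 and 1) = 1/(1/620 + 1/15 + 1/4700) = 14.6 Ω
R_th = 14.6 Ω

Final answer: V_th = 0.2355 V, R_th = 14.6 Ω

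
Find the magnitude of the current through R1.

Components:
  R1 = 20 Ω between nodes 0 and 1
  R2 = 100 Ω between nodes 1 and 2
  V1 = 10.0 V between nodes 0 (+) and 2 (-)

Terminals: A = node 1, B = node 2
Nodal analysis, taking node 2 as the 0 V reference.
Source V1 fixes V_0 = 10 V.
KCL at each unknown node (sum of currents leaving = 0; resistances in Ω):
  Node 1: (V_1 - 10)/20 + (V_1 - 0)/100 = 0
Collecting terms: 0.06 × V_1 = 0.5  =>  V_1 = 8.333 V
I_R1 = (V_0 - V_1)/R1 = (10 - 8.333)/20 = 0.08333 A
|I_R1| = 0.08333 A

Final answer: |I_R1| = 0.08333 A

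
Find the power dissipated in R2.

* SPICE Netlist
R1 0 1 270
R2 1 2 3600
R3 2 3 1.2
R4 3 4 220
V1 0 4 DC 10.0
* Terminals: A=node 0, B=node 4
Nodal analysis, taking node 4 as the 0 V reference.
Source V1 fixes V_0 = 10 V.
KCL at each unknown node (sum of currents leaving = 0; resistances in Ω):
  Node 1: (V_1 - 10)/270 + (V_1 - V_2)/3600 = 0
  Node 2: (V_2 - V_1)/3600 + (V_2 - V_3)/1.2 = 0
  Node 3: (V_3 - V_2)/1.2 + (V_3 - 0)/220 = 0
Collecting terms (coefficients in siemens):
  0.003981·V_1 - 0.0002778·V_2 = 0.03704
  0.8336·V_2 - 0.0002778·V_1 - 0.8333·V_3 = 0
  0.8379·V_3 - 0.8333·V_2 = 0
Solving these 3 simultaneous equations (Gaussian elimination) gives:
  V_1 = 9.34 V, V_2 = 0.5407 V, V_3 = 0.5377 V
I_R2 = (V_1 - V_2)/R2 = (9.34 - 0.5407)/3600 = 0.002444 A
P_R2 = I_R2² × R2 = (0.002444)² × 3600 = 0.02151 W

Final answer: 0.02151 W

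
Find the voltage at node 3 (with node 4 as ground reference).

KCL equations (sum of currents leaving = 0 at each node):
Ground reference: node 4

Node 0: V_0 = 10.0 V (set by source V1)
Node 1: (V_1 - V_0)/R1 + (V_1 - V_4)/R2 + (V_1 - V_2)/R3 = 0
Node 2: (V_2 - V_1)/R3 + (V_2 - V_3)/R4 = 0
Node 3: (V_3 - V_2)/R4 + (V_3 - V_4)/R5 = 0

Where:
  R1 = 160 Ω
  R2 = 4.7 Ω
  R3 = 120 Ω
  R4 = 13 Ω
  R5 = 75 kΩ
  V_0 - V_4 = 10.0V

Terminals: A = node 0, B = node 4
Nodal analysis, taking node 4 as the 0 V reference.
Source V1 fixes V_0 = 10 V.
KCL at each unknown node (sum of currents leaving = 0; resistances in Ω):
  Node 1: (V_1 - 10)/160 + (V_1 - 0)/4.7 + (V_1 - V_2)/120 = 0
  Node 2: (V_2 - V_1)/120 + (V_2 - V_3)/13 = 0
  Node 3: (V_3 - V_2)/13 + (V_3 - 0)/75000 = 0
Collecting terms (coefficients in siemens):
  0.2273·V_1 - 0.008333·V_2 = 0.0625
  0.08526·V_2 - 0.008333·V_1 - 0.07692·V_3 = 0
  0.07694·V_3 - 0.07692·V_2 = 0
Solving these 3 simultaneous equations (Gaussian elimination) gives:
  V_1 = 0.2853 V, V_2 = 0.2849 V, V_3 = 0.2848 V
The requested potential is V_3 = 0.2848 V.

Final answer: V_3 = 0.2848 V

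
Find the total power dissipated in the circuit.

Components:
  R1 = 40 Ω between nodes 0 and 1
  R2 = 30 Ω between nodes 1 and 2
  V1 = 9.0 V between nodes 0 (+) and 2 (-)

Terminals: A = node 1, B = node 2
Nodal analysis, taking node 2 as the 0 V reference.
Source V1 fixes V_0 = 9 V.
KCL at each unknown node (sum of currents leaving = 0; resistances in Ω):
  Node 1: (V_1 - 9)/40 + (V_1 - 0)/30 = 0
Collecting terms: 0.05833 × V_1 = 0.225  =>  V_1 = 3.857 V
Power in each resistor, P = (ΔV)²/R:
  P_R1 = (9 - 3.857)²/40 = 0.6612 W
  P_R2 = (3.857 - 0)²/30 = 0.4959 W
P_total = P_R1 + P_R2 = 1.157 W

Final answer: 1.157 W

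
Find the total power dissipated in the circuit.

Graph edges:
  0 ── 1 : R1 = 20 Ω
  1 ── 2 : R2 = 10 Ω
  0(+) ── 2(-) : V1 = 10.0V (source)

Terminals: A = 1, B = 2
Nodal analysis, taking node 2 as the 0 V reference.
Source V1 fixes V_0 = 10 V.
KCL at each unknown node (sum of currents leaving = 0; resistances in Ω):
  Node 1: (V_1 - 10)/20 + (V_1 - 0)/10 = 0
Collecting terms: 0.15 × V_1 = 0.5  =>  V_1 = 3.333 V
Power in each resistor, P = (ΔV)²/R:
  P_R1 = (10 - 3.333)²/20 = 2.222 W
  P_R2 = (3.333 - 0)²/10 = 1.111 W
P_total = P_R1 + P_R2 = 3.333 W

Final answer: 3.333 W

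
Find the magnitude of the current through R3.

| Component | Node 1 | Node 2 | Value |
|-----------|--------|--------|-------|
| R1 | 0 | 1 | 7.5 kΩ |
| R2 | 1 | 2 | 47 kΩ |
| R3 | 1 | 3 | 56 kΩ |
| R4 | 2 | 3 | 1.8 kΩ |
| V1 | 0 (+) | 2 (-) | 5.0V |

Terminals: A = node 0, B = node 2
Nodal analysis, taking node 2 as the 0 V reference.
Source V1 fixes V_0 = 5 V.
KCL at each unknown node (sum of currents leaving = 0; resistances in Ω):
  Node 1: (V_1 - 5)/7500 + (V_1 - 0)/47000 + (V_1 - V_3)/56000 = 0
  Node 3: (V_3 - V_1)/56000 + (V_3 - 0)/1800 = 0
Collecting terms (coefficients in siemens):
  0.0001725·V_1 - 0.00001786·V_3 = 0.0006667
  0.0005734·V_3 - 0.00001786·V_1 = 0
Determinant D = (0.0001725)(0.0005734) - (-0.00001786)(-0.00001786) = 0.00000009858
V_1 = [(0.0006667)(0.0005734) - (-0.00001786)(0)]/D = 3.878 V
V_3 = [(0.0001725)(0) - (0.0006667)(-0.00001786)]/D = 0.1208 V
I_R3 = (V_1 - V_3)/R3 = (3.878 - 0.1208)/56000 = 0.00006709 A
|I_R3| = 0.00006709 A

Final answer: |I_R3| = 6.709e-05 A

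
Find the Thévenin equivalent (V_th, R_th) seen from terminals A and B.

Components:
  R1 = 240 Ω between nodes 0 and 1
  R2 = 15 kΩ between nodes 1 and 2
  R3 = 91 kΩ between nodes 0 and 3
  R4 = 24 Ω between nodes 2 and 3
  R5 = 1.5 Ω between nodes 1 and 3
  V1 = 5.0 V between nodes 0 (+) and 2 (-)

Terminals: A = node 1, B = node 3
Step 1 — V_th is the open-circuit voltage V_A - V_B (nothing connected across the terminals).
Nodal analysis, taking node 2 as the 0 V reference.
Source V1 fixes V_0 = 5 V.
KCL at each unknown node (sum of currents leaving = 0; resistances in Ω):
  Node 1: (V_1 - 5)/240 + (V_1 - 0)/15000 + (V_1 - V_3)/1.5 = 0
  Node 3: (V_3 - 5)/91000 + (V_3 - 0)/24 + (V_3 - V_1)/1.5 = 0
Collecting terms (coefficients in siemens):
  0.6709·V_1 - 0.6667·V_3 = 0.02083
  0.7083·V_3 - 0.6667·V_1 = 0.00005495
Determinant D = (0.6709)(0.7083) - (-0.6667)(-0.6667) = 0.03078
V_1 = [(0.02083)(0.7083) - (-0.6667)(0.00005495)]/D = 0.4806 V
V_3 = [(0.6709)(0.00005495) - (0.02083)(-0.6667)]/D = 0.4524 V
V_th = V_1 - V_3 = 0.4806 - 0.4524 = 0.0282 V
Step 2 — R_th: zero the source — replace V1 by a short circuit (node 2 merges into node 0) — and find the resistance seen between A (node 1) and B (node 3).
Reduce the network between node 1 (A) and node 3 (B) by series/parallel combination:
  Rp1 = R1 ‖ R2 (parallel, both between nodes 0 and 1) = 1/(1/240 + 1/15000) = 236.2 Ω
  Rp2 = R3 ‖ R4 (parallel, both between nodes 0 and 3) = 1/(1/91000 + 1/24) = 23.99 Ω
  Rs1 = Rp1 + Rp2 (series, joined only at node 0) = 236.2 + 23.99 = 260.2 Ω
  Rp3 = R5 ‖ Rs1 (parallel, both between nodes 1 and 3) = 1/(1/1.5 + 1/260.2) = 1.491 Ω
R_th = 1.491 Ω

Final answer: V_th = 0.0282 V, R_th = 1.491 Ω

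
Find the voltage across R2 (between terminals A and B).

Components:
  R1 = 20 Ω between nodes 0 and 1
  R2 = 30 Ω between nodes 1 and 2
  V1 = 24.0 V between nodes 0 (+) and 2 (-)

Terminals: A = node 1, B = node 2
R1 and R2 are in series across V1 (node 0 → node 1 → node 2), and the output A–B is taken across R2, so this is a voltage divider.
Series current: I = V1/(R1 + R2) = 24/(20 + 30) = 24/50 = 0.48 A
V_R2 = I × R2 = V1 × R2/(R1 + R2) = 24 × 30/50 = 14.4 V

Final answer: 14.4 V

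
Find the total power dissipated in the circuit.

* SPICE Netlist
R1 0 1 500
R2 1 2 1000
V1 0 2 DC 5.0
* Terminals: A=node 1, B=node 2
Nodal analysis, taking node 2 as the 0 V reference.
Source V1 fixes V_0 = 5 V.
KCL at each unknown node (sum of currents leaving = 0; resistances in Ω):
  Node 1: (V_1 - 5)/500 + (V_1 - 0)/1000 = 0
Collecting terms: 0.003 × V_1 = 0.01  =>  V_1 = 3.333 V
Power in each resistor, P = (ΔV)²/R:
  P_R1 = (5 - 3.333)²/500 = 0.005556 W
  P_R2 = (3.333 - 0)²/1000 = 0.01111 W
P_total = P_R1 + P_R2 = 0.01667 W

Final answer: 0.01667 W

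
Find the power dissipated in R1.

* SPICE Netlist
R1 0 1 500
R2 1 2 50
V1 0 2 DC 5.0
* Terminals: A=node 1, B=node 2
Nodal analysis, taking node 2 as the 0 V reference.
Source V1 fixes V_0 = 5 V.
KCL at each unknown node (sum of currents leaving = 0; resistances in Ω):
  Node 1: (V_1 - 5)/500 + (V_1 - 0)/50 = 0
Collecting terms: 0.022 × V_1 = 0.01  =>  V_1 = 0.4545 V
I_R1 = (V_0 - V_1)/R1 = (5 - 0.4545)/500 = 0.009091 A
P_R1 = I_R1² × R1 = (0.009091)² × 500 = 0.04132 W

Final answer: 0.04132 W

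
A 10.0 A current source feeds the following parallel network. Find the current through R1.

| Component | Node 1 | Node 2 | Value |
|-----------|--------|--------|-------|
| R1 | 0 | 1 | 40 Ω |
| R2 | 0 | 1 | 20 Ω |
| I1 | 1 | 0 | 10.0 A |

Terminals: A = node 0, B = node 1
All resistors sit directly between nodes 0 and 1, so they are in parallel and share one voltage V; the full source current 10 A splits among them.
1/R_par = 1/40 + 1/20 = 0.075 S  =>  R_par = 13.33 Ω
V = I × R_par = 10 × 13.33 = 133.3 V
I_R1 = V/R1 = 133.3/40 = 3.333 A

Final answer: 3.333 A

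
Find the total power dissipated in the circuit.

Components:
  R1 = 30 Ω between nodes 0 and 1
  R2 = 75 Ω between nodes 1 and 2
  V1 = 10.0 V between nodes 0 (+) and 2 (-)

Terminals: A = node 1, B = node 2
Nodal analysis, taking node 2 as the 0 V reference.
Source V1 fixes V_0 = 10 V.
KCL at each unknown node (sum of currents leaving = 0; resistances in Ω):
  Node 1: (V_1 - 10)/30 + (V_1 - 0)/75 = 0
Collecting terms: 0.04667 × V_1 = 0.3333  =>  V_1 = 7.143 V
Power in each resistor, P = (ΔV)²/R:
  P_R1 = (10 - 7.143)²/30 = 0.2721 W
  P_R2 = (7.143 - 0)²/75 = 0.6803 W
P_total = P_R1 + P_R2 = 0.9524 W

Final answer: 0.9524 W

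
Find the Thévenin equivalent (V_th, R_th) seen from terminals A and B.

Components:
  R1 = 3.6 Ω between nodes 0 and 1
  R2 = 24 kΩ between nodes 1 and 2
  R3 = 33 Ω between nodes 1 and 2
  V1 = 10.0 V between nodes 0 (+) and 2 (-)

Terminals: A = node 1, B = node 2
Step 1 — V_th is the open-circuit voltage V_A - V_B (nothing connected across the terminals).
Nodal analysis, taking node 2 as the 0 V reference.
Source V1 fixes V_0 = 10 V.
KCL at each unknown node (sum of currents leaving = 0; resistances in Ω):
  Node 1: (V_1 - 10)/3.6 + (V_1 - 0)/24000 + (V_1 - 0)/33 = 0
Collecting terms: 0.3081 × V_1 = 2.778  =>  V_1 = 9.015 V
V_th = V_1 - V_2 = 9.015 - 0 = 9.015 V
Step 2 — R_th: zero the source — replace V1 by a short circuit (node 2 merges into node 0) — and find the resistance seen between A (node 1) and B (node 0).
Reduce the network between node 1 (A) and node 0 (B) by series/parallel combination:
  Rp1 = R1 ‖ R2 ‖ R3 (parallel, all between nodes 0 and 1) = 1/(1/3.6 + 1/24000 + 1/33) = 3.245 Ω
R_th = 3.245 Ω

Final answer: V_th = 9.015 V, R_th = 3.245 Ω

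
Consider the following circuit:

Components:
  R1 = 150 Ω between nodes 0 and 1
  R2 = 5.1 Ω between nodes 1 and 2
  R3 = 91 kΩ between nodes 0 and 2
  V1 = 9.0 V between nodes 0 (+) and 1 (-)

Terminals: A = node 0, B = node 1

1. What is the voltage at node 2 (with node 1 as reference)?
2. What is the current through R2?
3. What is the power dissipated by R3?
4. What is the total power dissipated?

Nodal analysis, taking node 1 as the 0 V reference.
Source V1 fixes V_0 = 9 V.
KCL at each unknown node (sum of currents leaving = 0; resistances in Ω):
  Node 2: (V_2 - 0)/5.1 + (V_2 - 9)/91000 = 0
Collecting terms: 0.1961 × V_2 = 0.0000989  =>  V_2 = 0.0005044 V
Part 1:
  Read off the nodal solution: V_2 = 0.0005044 V
Part 2:
  I_R2 = (V_1 - V_2)/R2 = (0 - 0.0005044)/5.1 = -0.0000989 A
  Magnitude: I_R2 = 0.0000989 A
Part 3:
  I_R3 = (V_0 - V_2)/R3 = (9 - 0.0005044)/91000 = 0.0000989 A
  P_R3 = I_R3² × R3 = (0.0000989)² × 91000 = 0.00089 W
Part 4:
  Power in each resistor, P = (ΔV)²/R:
    P_R1 = (9 - 0)²/150 = 0.54 W
    P_R2 = (0 - 0.0005044)²/5.1 = 0.00000004988 W
    P_R3 = (9 - 0.0005044)²/91000 = 0.00089 W
  P_total = P_R1 + P_R2 + P_R3 = 0.5409 W

Final answers:
1. V_2 = 0.0005044 V
2. I_R2 = 9.89e-05 A
3. P_R3 = 0.00089 W
4. P_total = 0.5409 W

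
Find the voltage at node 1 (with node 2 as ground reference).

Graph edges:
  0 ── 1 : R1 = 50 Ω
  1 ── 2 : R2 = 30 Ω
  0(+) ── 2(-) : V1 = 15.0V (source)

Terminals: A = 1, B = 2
Nodal analysis, taking node 2 as the 0 V reference.
Source V1 fixes V_0 = 15 V.
KCL at each unknown node (sum of currents leaving = 0; resistances in Ω):
  Node 1: (V_1 - 15)/50 + (V_1 - 0)/30 = 0
Collecting terms: 0.05333 × V_1 = 0.3  =>  V_1 = 5.625 V
The requested potential is V_1 = 5.625 V.

Final answer: V_1 = 5.625 V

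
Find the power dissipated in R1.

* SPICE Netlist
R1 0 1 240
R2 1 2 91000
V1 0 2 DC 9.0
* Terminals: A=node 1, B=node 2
Nodal analysis, taking node 2 as the 0 V reference.
Source V1 fixes V_0 = 9 V.
KCL at each unknown node (sum of currents leaving = 0; resistances in Ω):
  Node 1: (V_1 - 9)/240 + (V_1 - 0)/91000 = 0
Collecting terms: 0.004178 × V_1 = 0.0375  =>  V_1 = 8.976 V
I_R1 = (V_0 - V_1)/R1 = (9 - 8.976)/240 = 0.00009864 A
P_R1 = I_R1² × R1 = (0.00009864)² × 240 = 0.000002335 W

Final answer: 2.335e-06 W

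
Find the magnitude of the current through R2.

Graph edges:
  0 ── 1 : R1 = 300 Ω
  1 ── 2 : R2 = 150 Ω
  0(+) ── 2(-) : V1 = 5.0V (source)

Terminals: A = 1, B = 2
Nodal analysis, taking node 2 as the 0 V reference.
Source V1 fixes V_0 = 5 V.
KCL at each unknown node (sum of currents leaving = 0; resistances in Ω):
  Node 1: (V_1 - 5)/300 + (V_1 - 0)/150 = 0
Collecting terms: 0.01 × V_1 = 0.01667  =>  V_1 = 1.667 V
I_R2 = (V_1 - V_2)/R2 = (1.667 - 0)/150 = 0.01111 A
|I_R2| = 0.01111 A

Final answer: |I_R2| = 0.01111 A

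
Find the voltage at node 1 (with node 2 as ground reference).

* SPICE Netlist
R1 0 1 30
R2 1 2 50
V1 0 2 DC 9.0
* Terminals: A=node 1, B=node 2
Nodal analysis, taking node 2 as the 0 V reference.
Source V1 fixes V_0 = 9 V.
KCL at each unknown node (sum of currents leaving = 0; resistances in Ω):
  Node 1: (V_1 - 9)/30 + (V_1 - 0)/50 = 0
Collecting terms: 0.05333 × V_1 = 0.3  =>  V_1 = 5.625 V
The requested potential is V_1 = 5.625 V.

Final answer: V_1 = 5.625 V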